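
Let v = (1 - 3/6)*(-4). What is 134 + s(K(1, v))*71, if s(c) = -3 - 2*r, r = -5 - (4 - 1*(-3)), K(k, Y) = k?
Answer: 1625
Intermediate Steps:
v = -2 (v = (1 - 3*⅙)*(-4) = (1 - ½)*(-4) = (½)*(-4) = -2)
r = -12 (r = -5 - (4 + 3) = -5 - 1*7 = -5 - 7 = -12)
s(c) = 21 (s(c) = -3 - 2*(-12) = -3 + 24 = 21)
134 + s(K(1, v))*71 = 134 + 21*71 = 134 + 1491 = 1625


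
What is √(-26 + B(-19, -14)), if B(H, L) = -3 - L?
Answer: I*√15 ≈ 3.873*I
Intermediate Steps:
√(-26 + B(-19, -14)) = √(-26 + (-3 - 1*(-14))) = √(-26 + (-3 + 14)) = √(-26 + 11) = √(-15) = I*√15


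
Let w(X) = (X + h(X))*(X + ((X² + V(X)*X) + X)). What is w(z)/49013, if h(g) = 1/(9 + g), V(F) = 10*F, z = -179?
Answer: -10714542083/8332210 ≈ -1285.9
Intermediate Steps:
w(X) = (X + 1/(9 + X))*(2*X + 11*X²) (w(X) = (X + 1/(9 + X))*(X + ((X² + (10*X)*X) + X)) = (X + 1/(9 + X))*(X + ((X² + 10*X²) + X)) = (X + 1/(9 + X))*(X + (11*X² + X)) = (X + 1/(9 + X))*(X + (X + 11*X²)) = (X + 1/(9 + X))*(2*X + 11*X²))
w(z)/49013 = -179*(2 + 11*(-179) - 179*(2 + 11*(-179))*(9 - 179))/(9 - 179)/49013 = -179*(2 - 1969 - 179*(2 - 1969)*(-170))/(-170)*(1/49013) = -179*(-1/170)*(2 - 1969 - 179*(-1967)*(-170))*(1/49013) = -179*(-1/170)*(2 - 1969 - 59855810)*(1/49013) = -179*(-1/170)*(-59857777)*(1/49013) = -10714542083/170*1/49013 = -10714542083/8332210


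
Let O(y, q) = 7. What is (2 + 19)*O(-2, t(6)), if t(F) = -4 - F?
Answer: 147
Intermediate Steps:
(2 + 19)*O(-2, t(6)) = (2 + 19)*7 = 21*7 = 147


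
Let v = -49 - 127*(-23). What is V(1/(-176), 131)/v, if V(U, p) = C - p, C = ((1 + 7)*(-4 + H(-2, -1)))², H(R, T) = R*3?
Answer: 6269/2872 ≈ 2.1828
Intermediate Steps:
H(R, T) = 3*R
v = 2872 (v = -49 + 2921 = 2872)
C = 6400 (C = ((1 + 7)*(-4 + 3*(-2)))² = (8*(-4 - 6))² = (8*(-10))² = (-80)² = 6400)
V(U, p) = 6400 - p
V(1/(-176), 131)/v = (6400 - 1*131)/2872 = (6400 - 131)*(1/2872) = 6269*(1/2872) = 6269/2872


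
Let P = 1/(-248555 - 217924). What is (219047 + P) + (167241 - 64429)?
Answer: 150140464460/466479 ≈ 3.2186e+5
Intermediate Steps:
P = -1/466479 (P = 1/(-466479) = -1/466479 ≈ -2.1437e-6)
(219047 + P) + (167241 - 64429) = (219047 - 1/466479) + (167241 - 64429) = 102180825512/466479 + 102812 = 150140464460/466479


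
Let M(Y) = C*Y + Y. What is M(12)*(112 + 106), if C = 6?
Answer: 18312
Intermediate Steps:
M(Y) = 7*Y (M(Y) = 6*Y + Y = 7*Y)
M(12)*(112 + 106) = (7*12)*(112 + 106) = 84*218 = 18312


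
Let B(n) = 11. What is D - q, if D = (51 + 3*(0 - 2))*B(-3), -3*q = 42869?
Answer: 44354/3 ≈ 14785.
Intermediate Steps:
q = -42869/3 (q = -⅓*42869 = -42869/3 ≈ -14290.)
D = 495 (D = (51 + 3*(0 - 2))*11 = (51 + 3*(-2))*11 = (51 - 6)*11 = 45*11 = 495)
D - q = 495 - 1*(-42869/3) = 495 + 42869/3 = 44354/3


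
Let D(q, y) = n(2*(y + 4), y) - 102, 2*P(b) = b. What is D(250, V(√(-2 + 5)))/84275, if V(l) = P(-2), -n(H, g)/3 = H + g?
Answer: -117/84275 ≈ -0.0013883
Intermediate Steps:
P(b) = b/2
n(H, g) = -3*H - 3*g (n(H, g) = -3*(H + g) = -3*H - 3*g)
V(l) = -1 (V(l) = (½)*(-2) = -1)
D(q, y) = -126 - 9*y (D(q, y) = (-6*(y + 4) - 3*y) - 102 = (-6*(4 + y) - 3*y) - 102 = (-3*(8 + 2*y) - 3*y) - 102 = ((-24 - 6*y) - 3*y) - 102 = (-24 - 9*y) - 102 = -126 - 9*y)
D(250, V(√(-2 + 5)))/84275 = (-126 - 9*(-1))/84275 = (-126 + 9)*(1/84275) = -117*1/84275 = -117/84275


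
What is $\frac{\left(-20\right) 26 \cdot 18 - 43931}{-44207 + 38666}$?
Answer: $\frac{53291}{5541} \approx 9.6176$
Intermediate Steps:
$\frac{\left(-20\right) 26 \cdot 18 - 43931}{-44207 + 38666} = \frac{\left(-520\right) 18 - 43931}{-5541} = \left(-9360 - 43931\right) \left(- \frac{1}{5541}\right) = \left(-53291\right) \left(- \frac{1}{5541}\right) = \frac{53291}{5541}$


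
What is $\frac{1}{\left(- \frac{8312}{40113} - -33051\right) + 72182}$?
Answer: $\frac{40113}{4221203017} \approx 9.5027 \cdot 10^{-6}$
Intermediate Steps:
$\frac{1}{\left(- \frac{8312}{40113} - -33051\right) + 72182} = \frac{1}{\left(\left(-8312\right) \frac{1}{40113} + 33051\right) + 72182} = \frac{1}{\left(- \frac{8312}{40113} + 33051\right) + 72182} = \frac{1}{\frac{1325766451}{40113} + 72182} = \frac{1}{\frac{4221203017}{40113}} = \frac{40113}{4221203017}$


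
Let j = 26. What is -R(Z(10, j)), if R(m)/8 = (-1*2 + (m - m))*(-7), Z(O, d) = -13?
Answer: -112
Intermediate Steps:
R(m) = 112 (R(m) = 8*((-1*2 + (m - m))*(-7)) = 8*((-2 + 0)*(-7)) = 8*(-2*(-7)) = 8*14 = 112)
-R(Z(10, j)) = -1*112 = -112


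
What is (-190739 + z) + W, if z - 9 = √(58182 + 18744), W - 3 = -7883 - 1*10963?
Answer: -209573 + √76926 ≈ -2.0930e+5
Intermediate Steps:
W = -18843 (W = 3 + (-7883 - 1*10963) = 3 + (-7883 - 10963) = 3 - 18846 = -18843)
z = 9 + √76926 (z = 9 + √(58182 + 18744) = 9 + √76926 ≈ 286.36)
(-190739 + z) + W = (-190739 + (9 + √76926)) - 18843 = (-190730 + √76926) - 18843 = -209573 + √76926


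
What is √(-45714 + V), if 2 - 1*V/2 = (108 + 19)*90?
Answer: I*√68570 ≈ 261.86*I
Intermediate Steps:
V = -22856 (V = 4 - 2*(108 + 19)*90 = 4 - 254*90 = 4 - 2*11430 = 4 - 22860 = -22856)
√(-45714 + V) = √(-45714 - 22856) = √(-68570) = I*√68570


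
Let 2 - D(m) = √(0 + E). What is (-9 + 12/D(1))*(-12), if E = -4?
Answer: 72 - 36*I ≈ 72.0 - 36.0*I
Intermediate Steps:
D(m) = 2 - 2*I (D(m) = 2 - √(0 - 4) = 2 - √(-4) = 2 - 2*I)
(-9 + 12/D(1))*(-12) = (-9 + 12/(2 - 2*I))*(-12) = (-9 + 12*((2 + 2*I)/8))*(-12) = (-9 + 3*(2 + 2*I)/2)*(-12) = 108 - 18*(2 + 2*I)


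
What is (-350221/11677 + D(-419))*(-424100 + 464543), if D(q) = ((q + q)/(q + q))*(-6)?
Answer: -16997505369/11677 ≈ -1.4556e+6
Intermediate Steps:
D(q) = -6 (D(q) = ((2*q)/((2*q)))*(-6) = ((2*q)*(1/(2*q)))*(-6) = 1*(-6) = -6)
(-350221/11677 + D(-419))*(-424100 + 464543) = (-350221/11677 - 6)*(-424100 + 464543) = (-350221*1/11677 - 6)*40443 = (-350221/11677 - 6)*40443 = -420283/11677*40443 = -16997505369/11677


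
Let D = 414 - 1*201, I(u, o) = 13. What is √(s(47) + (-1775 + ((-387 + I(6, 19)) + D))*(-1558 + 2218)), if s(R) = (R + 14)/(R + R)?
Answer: I*√11290281626/94 ≈ 1130.4*I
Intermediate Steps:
D = 213 (D = 414 - 201 = 213)
s(R) = (14 + R)/(2*R) (s(R) = (14 + R)/((2*R)) = (14 + R)*(1/(2*R)) = (14 + R)/(2*R))
√(s(47) + (-1775 + ((-387 + I(6, 19)) + D))*(-1558 + 2218)) = √((½)*(14 + 47)/47 + (-1775 + ((-387 + 13) + 213))*(-1558 + 2218)) = √((½)*(1/47)*61 + (-1775 + (-374 + 213))*660) = √(61/94 + (-1775 - 161)*660) = √(61/94 - 1936*660) = √(61/94 - 1277760) = √(-120109379/94) = I*√11290281626/94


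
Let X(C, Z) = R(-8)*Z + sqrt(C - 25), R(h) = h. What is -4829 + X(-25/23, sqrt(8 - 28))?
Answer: -4829 - 16*I*sqrt(5) + 10*I*sqrt(138)/23 ≈ -4829.0 - 30.67*I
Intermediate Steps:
X(C, Z) = sqrt(-25 + C) - 8*Z (X(C, Z) = -8*Z + sqrt(C - 25) = -8*Z + sqrt(-25 + C) = sqrt(-25 + C) - 8*Z)
-4829 + X(-25/23, sqrt(8 - 28)) = -4829 + (sqrt(-25 - 25/23) - 8*sqrt(8 - 28)) = -4829 + (sqrt(-25 - 25*1/23) - 16*I*sqrt(5)) = -4829 + (sqrt(-25 - 25/23) - 16*I*sqrt(5)) = -4829 + (sqrt(-600/23) - 16*I*sqrt(5)) = -4829 + (10*I*sqrt(138)/23 - 16*I*sqrt(5)) = -4829 + (-16*I*sqrt(5) + 10*I*sqrt(138)/23) = -4829 - 16*I*sqrt(5) + 10*I*sqrt(138)/23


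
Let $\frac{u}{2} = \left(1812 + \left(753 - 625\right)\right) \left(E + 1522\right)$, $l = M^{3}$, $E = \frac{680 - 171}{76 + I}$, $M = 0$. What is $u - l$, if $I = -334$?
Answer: $\frac{760803980}{129} \approx 5.8977 \cdot 10^{6}$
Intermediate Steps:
$E = - \frac{509}{258}$ ($E = \frac{680 - 171}{76 - 334} = \frac{509}{-258} = 509 \left(- \frac{1}{258}\right) = - \frac{509}{258} \approx -1.9729$)
$l = 0$ ($l = 0^{3} = 0$)
$u = \frac{760803980}{129}$ ($u = 2 \left(1812 + \left(753 - 625\right)\right) \left(- \frac{509}{258} + 1522\right) = 2 \left(1812 + 128\right) \frac{392167}{258} = 2 \cdot 1940 \cdot \frac{392167}{258} = 2 \cdot \frac{380401990}{129} = \frac{760803980}{129} \approx 5.8977 \cdot 10^{6}$)
$u - l = \frac{760803980}{129} - 0 = \frac{760803980}{129} + 0 = \frac{760803980}{129}$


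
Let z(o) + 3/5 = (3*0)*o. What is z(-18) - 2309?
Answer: -11548/5 ≈ -2309.6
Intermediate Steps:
z(o) = -3/5 (z(o) = -3/5 + (3*0)*o = -3/5 + 0*o = -3/5 + 0 = -3/5)
z(-18) - 2309 = -3/5 - 2309 = -11548/5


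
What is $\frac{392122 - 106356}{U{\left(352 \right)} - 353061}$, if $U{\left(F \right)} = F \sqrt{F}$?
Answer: $- \frac{100892829726}{124608455513} - \frac{402358528 \sqrt{22}}{124608455513} \approx -0.82482$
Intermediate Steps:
$U{\left(F \right)} = F^{\frac{3}{2}}$
$\frac{392122 - 106356}{U{\left(352 \right)} - 353061} = \frac{392122 - 106356}{352^{\frac{3}{2}} - 353061} = \frac{285766}{1408 \sqrt{22} - 353061} = \frac{285766}{-353061 + 1408 \sqrt{22}}$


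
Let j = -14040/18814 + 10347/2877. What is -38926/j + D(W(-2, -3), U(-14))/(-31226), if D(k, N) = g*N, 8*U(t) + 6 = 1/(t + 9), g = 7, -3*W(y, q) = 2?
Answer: -438617414633229349/32116019689520 ≈ -13657.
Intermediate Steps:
W(y, q) = -⅔ (W(y, q) = -⅓*2 = -⅔)
U(t) = -¾ + 1/(8*(9 + t)) (U(t) = -¾ + 1/(8*(t + 9)) = -¾ + 1/(8*(9 + t)))
D(k, N) = 7*N
j = 25712563/9021313 (j = -14040*1/18814 + 10347*(1/2877) = -7020/9407 + 3449/959 = 25712563/9021313 ≈ 2.8502)
-38926/j + D(W(-2, -3), U(-14))/(-31226) = -38926/25712563/9021313 + (7*((-53 - 6*(-14))/(8*(9 - 14))))/(-31226) = -38926*9021313/25712563 + (7*((⅛)*(-53 + 84)/(-5)))*(-1/31226) = -351163629838/25712563 + (7*((⅛)*(-⅕)*31))*(-1/31226) = -351163629838/25712563 + (7*(-31/40))*(-1/31226) = -351163629838/25712563 - 217/40*(-1/31226) = -351163629838/25712563 + 217/1249040 = -438617414633229349/32116019689520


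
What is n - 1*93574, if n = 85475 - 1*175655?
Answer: -183754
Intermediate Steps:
n = -90180 (n = 85475 - 175655 = -90180)
n - 1*93574 = -90180 - 1*93574 = -90180 - 93574 = -183754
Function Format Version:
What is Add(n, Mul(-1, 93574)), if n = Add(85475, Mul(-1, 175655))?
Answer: -183754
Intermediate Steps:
n = -90180 (n = Add(85475, -175655) = -90180)
Add(n, Mul(-1, 93574)) = Add(-90180, Mul(-1, 93574)) = Add(-90180, -93574) = -183754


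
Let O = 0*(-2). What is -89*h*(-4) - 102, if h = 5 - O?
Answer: 1678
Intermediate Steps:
O = 0
h = 5 (h = 5 - 1*0 = 5 + 0 = 5)
-89*h*(-4) - 102 = -445*(-4) - 102 = -89*(-20) - 102 = 1780 - 102 = 1678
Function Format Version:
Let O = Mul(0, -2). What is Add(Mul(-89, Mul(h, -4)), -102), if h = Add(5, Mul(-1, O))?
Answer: 1678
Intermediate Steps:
O = 0
h = 5 (h = Add(5, Mul(-1, 0)) = Add(5, 0) = 5)
Add(Mul(-89, Mul(h, -4)), -102) = Add(Mul(-89, Mul(5, -4)), -102) = Add(Mul(-89, -20), -102) = Add(1780, -102) = 1678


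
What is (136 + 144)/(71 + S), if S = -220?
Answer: -280/149 ≈ -1.8792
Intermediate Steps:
(136 + 144)/(71 + S) = (136 + 144)/(71 - 220) = 280/(-149) = 280*(-1/149) = -280/149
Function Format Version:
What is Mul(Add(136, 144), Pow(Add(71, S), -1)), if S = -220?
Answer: Rational(-280, 149) ≈ -1.8792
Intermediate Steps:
Mul(Add(136, 144), Pow(Add(71, S), -1)) = Mul(Add(136, 144), Pow(Add(71, -220), -1)) = Mul(280, Pow(-149, -1)) = Mul(280, Rational(-1, 149)) = Rational(-280, 149)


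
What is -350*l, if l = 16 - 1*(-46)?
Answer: -21700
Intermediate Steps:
l = 62 (l = 16 + 46 = 62)
-350*l = -350*62 = -21700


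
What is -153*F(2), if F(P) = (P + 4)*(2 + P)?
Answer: -3672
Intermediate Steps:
F(P) = (2 + P)*(4 + P) (F(P) = (4 + P)*(2 + P) = (2 + P)*(4 + P))
-153*F(2) = -153*(8 + 2² + 6*2) = -153*(8 + 4 + 12) = -153*24 = -3672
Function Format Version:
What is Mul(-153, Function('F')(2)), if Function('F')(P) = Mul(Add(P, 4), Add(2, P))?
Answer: -3672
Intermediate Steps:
Function('F')(P) = Mul(Add(2, P), Add(4, P)) (Function('F')(P) = Mul(Add(4, P), Add(2, P)) = Mul(Add(2, P), Add(4, P)))
Mul(-153, Function('F')(2)) = Mul(-153, Add(8, Pow(2, 2), Mul(6, 2))) = Mul(-153, Add(8, 4, 12)) = Mul(-153, 24) = -3672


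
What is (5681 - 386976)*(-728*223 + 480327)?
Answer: -121245327985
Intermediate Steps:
(5681 - 386976)*(-728*223 + 480327) = -381295*(-162344 + 480327) = -381295*317983 = -121245327985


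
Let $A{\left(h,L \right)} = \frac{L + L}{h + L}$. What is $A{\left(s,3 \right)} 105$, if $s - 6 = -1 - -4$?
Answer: $\frac{105}{2} \approx 52.5$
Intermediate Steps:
$s = 9$ ($s = 6 - -3 = 6 + \left(-1 + 4\right) = 6 + 3 = 9$)
$A{\left(h,L \right)} = \frac{2 L}{L + h}$
$A{\left(s,3 \right)} 105 = 2 \cdot 3 \frac{1}{3 + 9} \cdot 105 = 2 \cdot 3 \cdot \frac{1}{12} \cdot 105 = \frac{1}{2} \cdot 105 = \frac{105}{2}$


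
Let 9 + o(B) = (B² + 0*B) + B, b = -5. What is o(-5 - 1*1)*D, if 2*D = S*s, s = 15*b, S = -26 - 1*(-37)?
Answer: -17325/2 ≈ -8662.5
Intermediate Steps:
S = 11 (S = -26 + 37 = 11)
o(B) = -9 + B + B² (o(B) = -9 + ((B² + 0*B) + B) = -9 + ((B² + 0) + B) = -9 + (B² + B) = -9 + (B + B²) = -9 + B + B²)
s = -75 (s = 15*(-5) = -75)
D = -825/2 (D = (11*(-75))/2 = (½)*(-825) = -825/2 ≈ -412.50)
o(-5 - 1*1)*D = (-9 + (-5 - 1*1) + (-5 - 1*1)²)*(-825/2) = (-9 + (-5 - 1) + (-5 - 1)²)*(-825/2) = (-9 - 6 + (-6)²)*(-825/2) = (-9 - 6 + 36)*(-825/2) = 21*(-825/2) = -17325/2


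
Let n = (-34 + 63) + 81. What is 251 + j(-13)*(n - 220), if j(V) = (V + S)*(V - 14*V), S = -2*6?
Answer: 465001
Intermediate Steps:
S = -12
j(V) = -13*V*(-12 + V) (j(V) = (V - 12)*(V - 14*V) = (-12 + V)*(-13*V) = -13*V*(-12 + V))
n = 110 (n = 29 + 81 = 110)
251 + j(-13)*(n - 220) = 251 + (13*(-13)*(12 - 1*(-13)))*(110 - 220) = 251 + (13*(-13)*(12 + 13))*(-110) = 251 + (13*(-13)*25)*(-110) = 251 - 4225*(-110) = 251 + 464750 = 465001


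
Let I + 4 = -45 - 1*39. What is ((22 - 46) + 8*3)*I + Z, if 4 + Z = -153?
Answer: -157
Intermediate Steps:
Z = -157 (Z = -4 - 153 = -157)
I = -88 (I = -4 + (-45 - 1*39) = -4 + (-45 - 39) = -4 - 84 = -88)
((22 - 46) + 8*3)*I + Z = ((22 - 46) + 8*3)*(-88) - 157 = (-24 + 24)*(-88) - 157 = 0*(-88) - 157 = 0 - 157 = -157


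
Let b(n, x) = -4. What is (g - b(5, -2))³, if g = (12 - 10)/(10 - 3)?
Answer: 27000/343 ≈ 78.717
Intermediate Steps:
g = 2/7 ≈ 0.28571
(g - b(5, -2))³ = (2/7 - 1*(-4))³ = (2/7 + 4)³ = (30/7)³ = 27000/343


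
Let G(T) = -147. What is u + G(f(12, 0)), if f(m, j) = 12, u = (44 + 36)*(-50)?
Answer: -4147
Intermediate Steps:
u = -4000 (u = 80*(-50) = -4000)
u + G(f(12, 0)) = -4000 - 147 = -4147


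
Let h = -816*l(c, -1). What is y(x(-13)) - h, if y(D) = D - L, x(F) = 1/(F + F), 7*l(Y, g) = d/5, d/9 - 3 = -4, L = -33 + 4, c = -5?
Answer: -164589/910 ≈ -180.87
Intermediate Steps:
L = -29
d = -9 (d = 27 + 9*(-4) = 27 - 36 = -9)
l(Y, g) = -9/35 (l(Y, g) = (-9/5)/7 = (-9*⅕)/7 = (⅐)*(-9/5) = -9/35)
x(F) = 1/(2*F)
h = 7344/35 (h = -816*(-9/35) = 7344/35 ≈ 209.83)
y(D) = 29 + D (y(D) = D - 1*(-29) = D + 29 = 29 + D)
y(x(-13)) - h = (29 + (½)/(-13)) - 1*7344/35 = (29 + (½)*(-1/13)) - 7344/35 = (29 - 1/26) - 7344/35 = 753/26 - 7344/35 = -164589/910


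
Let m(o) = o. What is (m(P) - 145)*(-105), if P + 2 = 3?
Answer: 15120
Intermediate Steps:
P = 1 (P = -2 + 3 = 1)
(m(P) - 145)*(-105) = (1 - 145)*(-105) = -144*(-105) = 15120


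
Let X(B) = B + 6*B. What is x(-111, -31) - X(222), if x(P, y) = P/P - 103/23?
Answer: -35822/23 ≈ -1557.5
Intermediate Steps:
X(B) = 7*B
x(P, y) = -80/23 (x(P, y) = 1 - 103*1/23 = 1 - 103/23 = -80/23)
x(-111, -31) - X(222) = -80/23 - 7*222 = -80/23 - 1*1554 = -80/23 - 1554 = -35822/23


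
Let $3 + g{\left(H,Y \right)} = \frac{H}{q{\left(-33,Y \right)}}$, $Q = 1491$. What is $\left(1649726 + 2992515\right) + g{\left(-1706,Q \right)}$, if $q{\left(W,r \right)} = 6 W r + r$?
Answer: $\frac{1363550642732}{293727} \approx 4.6422 \cdot 10^{6}$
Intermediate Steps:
$q{\left(W,r \right)} = r + 6 W r$ ($q{\left(W,r \right)} = 6 W r + r = r + 6 W r$)
$g{\left(H,Y \right)} = -3 - \frac{H}{197 Y}$ ($g{\left(H,Y \right)} = -3 + \frac{H}{Y \left(1 + 6 \left(-33\right)\right)} = -3 + \frac{H}{Y \left(1 - 198\right)} = -3 + \frac{H}{Y \left(-197\right)} = -3 + \frac{H}{\left(-197\right) Y} = -3 + H \left(- \frac{1}{197 Y}\right) = -3 - \frac{H}{197 Y}$)
$\left(1649726 + 2992515\right) + g{\left(-1706,Q \right)} = \left(1649726 + 2992515\right) - \left(3 - \frac{1706}{197 \cdot 1491}\right) = 4642241 - \left(3 - \frac{1706}{293727}\right) = 4642241 + \left(-3 + \frac{1706}{293727}\right) = 4642241 - \frac{879475}{293727} = \frac{1363550642732}{293727}$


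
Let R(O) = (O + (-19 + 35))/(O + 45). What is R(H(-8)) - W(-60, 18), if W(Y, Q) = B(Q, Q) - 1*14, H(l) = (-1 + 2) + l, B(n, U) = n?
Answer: -143/38 ≈ -3.7632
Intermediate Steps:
H(l) = 1 + l
W(Y, Q) = -14 + Q (W(Y, Q) = Q - 1*14 = Q - 14 = -14 + Q)
R(O) = (16 + O)/(45 + O) (R(O) = (O + 16)/(45 + O) = (16 + O)/(45 + O))
R(H(-8)) - W(-60, 18) = (16 + (1 - 8))/(45 + (1 - 8)) - (-14 + 18) = (16 - 7)/(45 - 7) - 1*4 = 9/38 - 4 = -143/38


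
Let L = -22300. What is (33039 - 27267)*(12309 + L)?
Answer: -57668052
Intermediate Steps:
(33039 - 27267)*(12309 + L) = (33039 - 27267)*(12309 - 22300) = 5772*(-9991) = -57668052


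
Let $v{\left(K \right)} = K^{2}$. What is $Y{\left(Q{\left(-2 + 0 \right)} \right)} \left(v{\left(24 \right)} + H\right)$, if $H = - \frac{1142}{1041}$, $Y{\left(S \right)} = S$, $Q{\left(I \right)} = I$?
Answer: $- \frac{1196948}{1041} \approx -1149.8$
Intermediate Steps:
$H = - \frac{1142}{1041}$ ($H = \left(-1142\right) \frac{1}{1041} = - \frac{1142}{1041} \approx -1.097$)
$Y{\left(Q{\left(-2 + 0 \right)} \right)} \left(v{\left(24 \right)} + H\right) = \left(-2 + 0\right) \left(24^{2} - \frac{1142}{1041}\right) = - 2 \left(576 - \frac{1142}{1041}\right) = \left(-2\right) \frac{598474}{1041} = - \frac{1196948}{1041}$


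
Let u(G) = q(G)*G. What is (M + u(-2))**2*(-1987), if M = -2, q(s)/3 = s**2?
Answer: -1343212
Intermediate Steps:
q(s) = 3*s**2
u(G) = 3*G**3 (u(G) = (3*G**2)*G = 3*G**3)
(M + u(-2))**2*(-1987) = (-2 + 3*(-2)**3)**2*(-1987) = (-2 + 3*(-8))**2*(-1987) = (-2 - 24)**2*(-1987) = (-26)**2*(-1987) = 676*(-1987) = -1343212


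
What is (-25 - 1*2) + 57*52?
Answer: 2937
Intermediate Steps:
(-25 - 1*2) + 57*52 = (-25 - 2) + 2964 = -27 + 2964 = 2937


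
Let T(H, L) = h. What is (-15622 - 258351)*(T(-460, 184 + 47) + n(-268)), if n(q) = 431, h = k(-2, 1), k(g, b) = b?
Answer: -118356336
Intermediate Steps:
h = 1
T(H, L) = 1
(-15622 - 258351)*(T(-460, 184 + 47) + n(-268)) = (-15622 - 258351)*(1 + 431) = -273973*432 = -118356336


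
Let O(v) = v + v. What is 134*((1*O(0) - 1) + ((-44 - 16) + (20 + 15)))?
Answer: -3484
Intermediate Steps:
O(v) = 2*v
134*((1*O(0) - 1) + ((-44 - 16) + (20 + 15))) = 134*((1*(2*0) - 1) + ((-44 - 16) + (20 + 15))) = 134*((1*0 - 1) + (-60 + 35)) = 134*((0 - 1) - 25) = 134*(-1 - 25) = 134*(-26) = -3484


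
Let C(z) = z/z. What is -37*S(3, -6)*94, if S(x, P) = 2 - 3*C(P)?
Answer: 3478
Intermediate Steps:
C(z) = 1
S(x, P) = -1 (S(x, P) = 2 - 3*1 = 2 - 3 = -1)
-37*S(3, -6)*94 = -37*(-1)*94 = 37*94 = 3478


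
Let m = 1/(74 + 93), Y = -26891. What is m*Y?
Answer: -26891/167 ≈ -161.02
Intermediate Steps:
m = 1/167 ≈ 0.0059880
m*Y = (1/167)*(-26891) = -26891/167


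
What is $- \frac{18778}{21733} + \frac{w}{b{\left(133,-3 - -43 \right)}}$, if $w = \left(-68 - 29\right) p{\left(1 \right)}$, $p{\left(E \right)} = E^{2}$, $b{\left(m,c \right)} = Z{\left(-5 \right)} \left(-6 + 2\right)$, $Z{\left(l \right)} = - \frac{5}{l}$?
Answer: $\frac{2032989}{86932} \approx 23.386$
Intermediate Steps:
$b{\left(m,c \right)} = -4$ ($b{\left(m,c \right)} = - \frac{5}{-5} \left(-6 + 2\right) = \left(-5\right) \left(- \frac{1}{5}\right) \left(-4\right) = 1 \left(-4\right) = -4$)
$w = -97$ ($w = \left(-68 - 29\right) 1^{2} = \left(-97\right) 1 = -97$)
$- \frac{18778}{21733} + \frac{w}{b{\left(133,-3 - -43 \right)}} = - \frac{18778}{21733} - \frac{97}{-4} = \left(-18778\right) \frac{1}{21733} - - \frac{97}{4} = - \frac{18778}{21733} + \frac{97}{4} = \frac{2032989}{86932}$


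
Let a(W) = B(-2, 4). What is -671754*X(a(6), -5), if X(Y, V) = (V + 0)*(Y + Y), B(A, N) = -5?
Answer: -33587700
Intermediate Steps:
a(W) = -5
X(Y, V) = 2*V*Y (X(Y, V) = V*(2*Y) = 2*V*Y)
-671754*X(a(6), -5) = -1343508*(-5)*(-5) = -671754*50 = -33587700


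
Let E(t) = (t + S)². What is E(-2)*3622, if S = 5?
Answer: 32598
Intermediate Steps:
E(t) = (5 + t)² (E(t) = (t + 5)² = (5 + t)²)
E(-2)*3622 = (5 - 2)²*3622 = 3²*3622 = 9*3622 = 32598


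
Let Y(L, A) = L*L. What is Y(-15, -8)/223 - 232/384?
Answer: 4333/10704 ≈ 0.40480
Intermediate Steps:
Y(L, A) = L²
Y(-15, -8)/223 - 232/384 = (-15)²/223 - 232/384 = 225*(1/223) - 232*1/384 = 225/223 - 29/48 = 4333/10704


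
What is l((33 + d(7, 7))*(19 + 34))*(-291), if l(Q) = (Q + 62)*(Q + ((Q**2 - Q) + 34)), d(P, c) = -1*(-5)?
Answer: -2450433442680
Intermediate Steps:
d(P, c) = 5
l(Q) = (34 + Q**2)*(62 + Q) (l(Q) = (62 + Q)*(Q + (34 + Q**2 - Q)) = (62 + Q)*(34 + Q**2) = (34 + Q**2)*(62 + Q))
l((33 + d(7, 7))*(19 + 34))*(-291) = (2108 + ((33 + 5)*(19 + 34))**3 + 34*((33 + 5)*(19 + 34)) + 62*((33 + 5)*(19 + 34))**2)*(-291) = (2108 + (38*53)**3 + 34*(38*53) + 62*(38*53)**2)*(-291) = (2108 + 2014**3 + 34*2014 + 62*2014**2)*(-291) = (2108 + 8169178744 + 68476 + 62*4056196)*(-291) = (2108 + 8169178744 + 68476 + 251484152)*(-291) = 8420733480*(-291) = -2450433442680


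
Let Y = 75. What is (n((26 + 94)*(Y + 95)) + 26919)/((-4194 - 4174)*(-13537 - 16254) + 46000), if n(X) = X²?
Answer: 416186919/249337088 ≈ 1.6692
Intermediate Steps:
(n((26 + 94)*(Y + 95)) + 26919)/((-4194 - 4174)*(-13537 - 16254) + 46000) = (((26 + 94)*(75 + 95))² + 26919)/((-4194 - 4174)*(-13537 - 16254) + 46000) = ((120*170)² + 26919)/(-8368*(-29791) + 46000) = (20400² + 26919)/(249291088 + 46000) = (416160000 + 26919)/249337088 = 416186919*(1/249337088) = 416186919/249337088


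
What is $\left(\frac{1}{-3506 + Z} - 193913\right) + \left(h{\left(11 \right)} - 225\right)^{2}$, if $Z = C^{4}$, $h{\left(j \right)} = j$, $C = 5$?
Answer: $- \frac{426725078}{2881} \approx -1.4812 \cdot 10^{5}$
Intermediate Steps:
$Z = 625$ ($Z = 5^{4} = 625$)
$\left(\frac{1}{-3506 + Z} - 193913\right) + \left(h{\left(11 \right)} - 225\right)^{2} = \left(\frac{1}{-3506 + 625} - 193913\right) + \left(11 - 225\right)^{2} = \left(\frac{1}{-2881} - 193913\right) + \left(-214\right)^{2} = \left(- \frac{1}{2881} - 193913\right) + 45796 = - \frac{558663354}{2881} + 45796 = - \frac{426725078}{2881}$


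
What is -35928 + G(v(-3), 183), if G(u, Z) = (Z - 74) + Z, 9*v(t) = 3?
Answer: -35636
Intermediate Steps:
v(t) = ⅓ (v(t) = (⅑)*3 = ⅓)
G(u, Z) = -74 + 2*Z (G(u, Z) = (-74 + Z) + Z = -74 + 2*Z)
-35928 + G(v(-3), 183) = -35928 + (-74 + 2*183) = -35928 + (-74 + 366) = -35928 + 292 = -35636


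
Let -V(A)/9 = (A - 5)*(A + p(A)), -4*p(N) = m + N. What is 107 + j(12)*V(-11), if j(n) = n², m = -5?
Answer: -145045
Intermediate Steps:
p(N) = 5/4 - N/4 (p(N) = -(-5 + N)/4 = 5/4 - N/4)
V(A) = -9*(-5 + A)*(5/4 + 3*A/4) (V(A) = -9*(A - 5)*(A + (5/4 - A/4)) = -9*(-5 + A)*(5/4 + 3*A/4))
107 + j(12)*V(-11) = 107 + 12²*(225/4 - 27/4*(-11)² + (45/2)*(-11)) = 107 + 144*(225/4 - 27/4*121 - 495/2) = 107 + 144*(225/4 - 3267/4 - 495/2) = 107 + 144*(-1008) = 107 - 145152 = -145045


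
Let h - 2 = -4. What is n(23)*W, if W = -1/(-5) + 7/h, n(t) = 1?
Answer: -33/10 ≈ -3.3000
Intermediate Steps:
h = -2 (h = 2 - 4 = -2)
W = -33/10 (W = -1/(-5) + 7/(-2) = -1*(-⅕) + 7*(-½) = ⅕ - 7/2 = -33/10 ≈ -3.3000)
n(23)*W = 1*(-33/10) = -33/10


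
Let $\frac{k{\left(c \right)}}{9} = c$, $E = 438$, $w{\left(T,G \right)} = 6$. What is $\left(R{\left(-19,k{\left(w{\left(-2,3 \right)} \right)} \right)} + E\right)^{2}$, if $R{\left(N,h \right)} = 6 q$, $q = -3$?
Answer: $176400$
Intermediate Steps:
$k{\left(c \right)} = 9 c$
$R{\left(N,h \right)} = -18$ ($R{\left(N,h \right)} = 6 \left(-3\right) = -18$)
$\left(R{\left(-19,k{\left(w{\left(-2,3 \right)} \right)} \right)} + E\right)^{2} = \left(-18 + 438\right)^{2} = 420^{2} = 176400$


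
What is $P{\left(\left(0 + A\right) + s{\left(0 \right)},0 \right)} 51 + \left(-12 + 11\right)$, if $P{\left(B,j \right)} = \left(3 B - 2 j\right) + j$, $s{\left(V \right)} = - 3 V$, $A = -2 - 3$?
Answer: $-766$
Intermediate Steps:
$A = -5$ ($A = -2 - 3 = -5$)
$P{\left(B,j \right)} = - j + 3 B$ ($P{\left(B,j \right)} = \left(- 2 j + 3 B\right) + j = - j + 3 B$)
$P{\left(\left(0 + A\right) + s{\left(0 \right)},0 \right)} 51 + \left(-12 + 11\right) = \left(\left(-1\right) 0 + 3 \left(\left(0 - 5\right) - 0\right)\right) 51 + \left(-12 + 11\right) = \left(0 + 3 \left(-5 + 0\right)\right) 51 - 1 = \left(0 + 3 \left(-5\right)\right) 51 - 1 = \left(0 - 15\right) 51 - 1 = \left(-15\right) 51 - 1 = -765 - 1 = -766$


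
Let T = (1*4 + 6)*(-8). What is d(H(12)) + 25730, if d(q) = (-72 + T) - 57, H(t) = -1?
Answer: 25521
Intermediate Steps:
T = -80 (T = (4 + 6)*(-8) = 10*(-8) = -80)
d(q) = -209 (d(q) = (-72 - 80) - 57 = -152 - 57 = -209)
d(H(12)) + 25730 = -209 + 25730 = 25521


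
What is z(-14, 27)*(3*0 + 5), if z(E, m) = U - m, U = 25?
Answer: -10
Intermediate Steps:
z(E, m) = 25 - m
z(-14, 27)*(3*0 + 5) = (25 - 1*27)*(3*0 + 5) = (25 - 27)*(0 + 5) = -2*5 = -10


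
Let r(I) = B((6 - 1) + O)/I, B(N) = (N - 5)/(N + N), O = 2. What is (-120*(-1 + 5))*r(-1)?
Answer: 480/7 ≈ 68.571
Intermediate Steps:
B(N) = (-5 + N)/(2*N) (B(N) = (-5 + N)/((2*N)) = (-5 + N)*(1/(2*N)) = (-5 + N)/(2*N))
r(I) = 1/(7*I) (r(I) = ((-5 + ((6 - 1) + 2))/(2*((6 - 1) + 2)))/I = ((-5 + (5 + 2))/(2*(5 + 2)))/I = ((½)*(-5 + 7)/7)/I = ((½)*(⅐)*2)/I = 1/(7*I))
(-120*(-1 + 5))*r(-1) = (-120*(-1 + 5))*((⅐)/(-1)) = (-120*4)*((⅐)*(-1)) = -40*12*(-⅐) = -480*(-⅐) = 480/7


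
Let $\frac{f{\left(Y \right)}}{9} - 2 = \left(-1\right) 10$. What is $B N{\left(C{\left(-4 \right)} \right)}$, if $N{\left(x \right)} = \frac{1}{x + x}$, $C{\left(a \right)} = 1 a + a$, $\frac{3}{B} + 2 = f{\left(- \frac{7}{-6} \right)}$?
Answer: $\frac{3}{1184} \approx 0.0025338$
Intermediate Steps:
$f{\left(Y \right)} = -72$ ($f{\left(Y \right)} = 18 + 9 \left(\left(-1\right) 10\right) = 18 + 9 \left(-10\right) = 18 - 90 = -72$)
$B = - \frac{3}{74}$ ($B = \frac{3}{-2 - 72} = \frac{3}{-74} = 3 \left(- \frac{1}{74}\right) = - \frac{3}{74} \approx -0.040541$)
$C{\left(a \right)} = 2 a$ ($C{\left(a \right)} = a + a = 2 a$)
$N{\left(x \right)} = \frac{1}{2 x}$
$B N{\left(C{\left(-4 \right)} \right)} = - \frac{3 \frac{1}{2 \cdot 2 \left(-4\right)}}{74} = - \frac{3 \frac{1}{2 \left(-8\right)}}{74} = - \frac{3 \cdot \frac{1}{2} \left(- \frac{1}{8}\right)}{74} = \left(- \frac{3}{74}\right) \left(- \frac{1}{16}\right) = \frac{3}{1184}$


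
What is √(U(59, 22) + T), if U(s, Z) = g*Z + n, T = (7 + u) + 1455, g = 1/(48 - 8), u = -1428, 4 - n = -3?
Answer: √4155/10 ≈ 6.4459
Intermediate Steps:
n = 7 (n = 4 - 1*(-3) = 4 + 3 = 7)
g = 1/40 ≈ 0.025000
T = 34 (T = (7 - 1428) + 1455 = -1421 + 1455 = 34)
U(s, Z) = 7 + Z/40 (U(s, Z) = Z/40 + 7 = 7 + Z/40)
√(U(59, 22) + T) = √((7 + (1/40)*22) + 34) = √((7 + 11/20) + 34) = √(151/20 + 34) = √(831/20) = √4155/10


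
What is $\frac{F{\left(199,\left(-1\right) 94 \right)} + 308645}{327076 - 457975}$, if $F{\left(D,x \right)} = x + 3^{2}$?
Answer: $- \frac{308560}{130899} \approx -2.3572$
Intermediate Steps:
$F{\left(D,x \right)} = 9 + x$ ($F{\left(D,x \right)} = x + 9 = 9 + x$)
$\frac{F{\left(199,\left(-1\right) 94 \right)} + 308645}{327076 - 457975} = \frac{\left(9 - 94\right) + 308645}{327076 - 457975} = \frac{\left(9 - 94\right) + 308645}{-130899} = \left(-85 + 308645\right) \left(- \frac{1}{130899}\right) = 308560 \left(- \frac{1}{130899}\right) = - \frac{308560}{130899}$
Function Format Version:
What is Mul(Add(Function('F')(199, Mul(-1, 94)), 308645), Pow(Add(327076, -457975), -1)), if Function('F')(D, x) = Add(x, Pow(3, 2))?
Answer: Rational(-308560, 130899) ≈ -2.3572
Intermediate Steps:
Function('F')(D, x) = Add(9, x) (Function('F')(D, x) = Add(x, 9) = Add(9, x))
Mul(Add(Function('F')(199, Mul(-1, 94)), 308645), Pow(Add(327076, -457975), -1)) = Mul(Add(Add(9, Mul(-1, 94)), 308645), Pow(Add(327076, -457975), -1)) = Mul(Add(Add(9, -94), 308645), Pow(-130899, -1)) = Mul(Add(-85, 308645), Rational(-1, 130899)) = Mul(308560, Rational(-1, 130899)) = Rational(-308560, 130899)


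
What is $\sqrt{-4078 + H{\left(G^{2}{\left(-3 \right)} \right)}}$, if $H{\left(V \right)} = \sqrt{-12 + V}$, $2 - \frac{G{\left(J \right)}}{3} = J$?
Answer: $\sqrt{-4078 + \sqrt{213}} \approx 63.745 i$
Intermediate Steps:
$G{\left(J \right)} = 6 - 3 J$
$\sqrt{-4078 + H{\left(G^{2}{\left(-3 \right)} \right)}} = \sqrt{-4078 + \sqrt{-12 + \left(6 - -9\right)^{2}}} = \sqrt{-4078 + \sqrt{-12 + \left(6 + 9\right)^{2}}} = \sqrt{-4078 + \sqrt{-12 + 15^{2}}} = \sqrt{-4078 + \sqrt{-12 + 225}} = \sqrt{-4078 + \sqrt{213}}$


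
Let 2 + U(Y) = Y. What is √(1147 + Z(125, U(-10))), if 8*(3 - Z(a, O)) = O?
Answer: 7*√94/2 ≈ 33.934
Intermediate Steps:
U(Y) = -2 + Y
Z(a, O) = 3 - O/8
√(1147 + Z(125, U(-10))) = √(1147 + (3 - (-2 - 10)/8)) = √(1147 + (3 - ⅛*(-12))) = √(1147 + (3 + 3/2)) = √(1147 + 9/2) = √(2303/2) = 7*√94/2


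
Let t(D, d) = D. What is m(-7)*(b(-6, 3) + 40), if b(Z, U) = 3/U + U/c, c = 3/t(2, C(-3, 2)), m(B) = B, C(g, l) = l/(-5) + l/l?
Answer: -301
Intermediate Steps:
C(g, l) = 1 - l/5 (C(g, l) = l*(-1/5) + 1 = -l/5 + 1 = 1 - l/5)
c = 3/2 ≈ 1.5000
b(Z, U) = 3/U + 2*U/3 (b(Z, U) = 3/U + U/(3/2) = 3/U + U*(2/3) = 3/U + 2*U/3)
m(-7)*(b(-6, 3) + 40) = -7*((3/3 + (2/3)*3) + 40) = -7*((3*(1/3) + 2) + 40) = -7*((1 + 2) + 40) = -7*(3 + 40) = -7*43 = -301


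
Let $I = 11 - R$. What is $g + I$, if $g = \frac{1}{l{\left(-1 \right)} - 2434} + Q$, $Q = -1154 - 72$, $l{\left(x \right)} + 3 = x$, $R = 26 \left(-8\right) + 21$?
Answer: $- \frac{2506265}{2438} \approx -1028.0$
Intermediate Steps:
$R = -187$ ($R = -208 + 21 = -187$)
$l{\left(x \right)} = -3 + x$
$Q = -1226$ ($Q = -1154 - 72 = -1226$)
$I = 198$ ($I = 11 - -187 = 11 + 187 = 198$)
$g = - \frac{2988989}{2438}$ ($g = \frac{1}{\left(-3 - 1\right) - 2434} - 1226 = \frac{1}{-4 - 2434} - 1226 = \frac{1}{-2438} - 1226 = - \frac{1}{2438} - 1226 = - \frac{2988989}{2438} \approx -1226.0$)
$g + I = - \frac{2988989}{2438} + 198 = - \frac{2506265}{2438}$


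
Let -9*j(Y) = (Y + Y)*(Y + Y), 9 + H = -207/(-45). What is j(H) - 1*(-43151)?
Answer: 9707039/225 ≈ 43142.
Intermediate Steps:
H = -22/5 (H = -9 - 207/(-45) = -9 - 207*(-1/45) = -9 + 23/5 = -22/5 ≈ -4.4000)
j(Y) = -4*Y²/9 (j(Y) = -(Y + Y)*(Y + Y)/9 = -2*Y*2*Y/9 = -4*Y²/9)
j(H) - 1*(-43151) = -4*(-22/5)²/9 - 1*(-43151) = -4/9*484/25 + 43151 = -1936/225 + 43151 = 9707039/225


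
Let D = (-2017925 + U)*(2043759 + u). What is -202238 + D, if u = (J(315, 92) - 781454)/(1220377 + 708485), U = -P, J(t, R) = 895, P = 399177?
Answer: -366481791085054979/74187 ≈ -4.9400e+12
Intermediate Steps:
U = -399177 (U = -1*399177 = -399177)
u = -60043/148374 (u = (895 - 781454)/(1220377 + 708485) = -780559/1928862 = -780559*1/1928862 = -60043/148374 ≈ -0.40467)
D = -366481776081624473/74187 (D = (-2017925 - 399177)*(2043759 - 60043/148374) = -2417102*303240637823/148374 = -366481776081624473/74187 ≈ -4.9400e+12)
-202238 + D = -202238 - 366481776081624473/74187 = -366481791085054979/74187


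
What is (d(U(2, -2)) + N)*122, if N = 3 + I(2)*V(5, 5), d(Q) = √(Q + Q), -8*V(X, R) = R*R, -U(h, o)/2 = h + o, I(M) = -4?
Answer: 1891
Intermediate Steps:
U(h, o) = -2*h - 2*o (U(h, o) = -2*(h + o) = -2*h - 2*o)
V(X, R) = -R²/8 (V(X, R) = -R*R/8 = -R²/8)
d(Q) = √2*√Q (d(Q) = √(2*Q) = √2*√Q)
N = 31/2 (N = 3 - (-1)*5²/2 = 3 - (-1)*25/2 = 3 - 4*(-25/8) = 3 + 25/2 = 31/2 ≈ 15.500)
(d(U(2, -2)) + N)*122 = (√2*√(-2*2 - 2*(-2)) + 31/2)*122 = (√2*√(-4 + 4) + 31/2)*122 = (√2*√0 + 31/2)*122 = (√2*0 + 31/2)*122 = (0 + 31/2)*122 = (31/2)*122 = 1891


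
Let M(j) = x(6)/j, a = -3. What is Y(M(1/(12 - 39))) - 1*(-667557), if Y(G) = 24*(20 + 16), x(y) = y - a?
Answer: 668421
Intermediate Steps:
x(y) = 3 + y (x(y) = y - 1*(-3) = y + 3 = 3 + y)
M(j) = 9/j (M(j) = (3 + 6)/j = 9/j)
Y(G) = 864 (Y(G) = 24*36 = 864)
Y(M(1/(12 - 39))) - 1*(-667557) = 864 - 1*(-667557) = 864 + 667557 = 668421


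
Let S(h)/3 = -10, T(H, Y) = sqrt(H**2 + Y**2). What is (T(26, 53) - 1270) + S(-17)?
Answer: -1300 + sqrt(3485) ≈ -1241.0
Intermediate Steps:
S(h) = -30 (S(h) = 3*(-10) = -30)
(T(26, 53) - 1270) + S(-17) = (sqrt(26**2 + 53**2) - 1270) - 30 = (sqrt(676 + 2809) - 1270) - 30 = (sqrt(3485) - 1270) - 30 = (-1270 + sqrt(3485)) - 30 = -1300 + sqrt(3485)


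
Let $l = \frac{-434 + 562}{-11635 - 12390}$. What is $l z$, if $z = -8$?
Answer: $\frac{1024}{24025} \approx 0.042622$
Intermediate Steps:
$l = - \frac{128}{24025}$ ($l = \frac{128}{-24025} = 128 \left(- \frac{1}{24025}\right) = - \frac{128}{24025} \approx -0.0053278$)
$l z = \left(- \frac{128}{24025}\right) \left(-8\right) = \frac{1024}{24025}$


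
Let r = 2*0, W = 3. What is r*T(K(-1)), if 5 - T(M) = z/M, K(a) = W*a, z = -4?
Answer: 0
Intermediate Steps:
K(a) = 3*a
T(M) = 5 + 4/M (T(M) = 5 - (-4)/M = 5 + 4/M)
r = 0
r*T(K(-1)) = 0*(5 + 4/((3*(-1)))) = 0*(5 + 4/(-3)) = 0*(5 + 4*(-⅓)) = 0*(5 - 4/3) = 0*(11/3) = 0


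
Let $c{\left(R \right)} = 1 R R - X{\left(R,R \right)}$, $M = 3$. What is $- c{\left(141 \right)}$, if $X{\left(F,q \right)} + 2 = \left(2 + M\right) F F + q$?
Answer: $79663$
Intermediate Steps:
$X{\left(F,q \right)} = -2 + q + 5 F^{2}$ ($X{\left(F,q \right)} = -2 + \left(\left(2 + 3\right) F F + q\right) = -2 + \left(5 F F + q\right) = -2 + \left(5 F^{2} + q\right) = -2 + \left(q + 5 F^{2}\right) = -2 + q + 5 F^{2}$)
$c{\left(R \right)} = 2 - R - 4 R^{2}$ ($c{\left(R \right)} = 1 R R - \left(-2 + R + 5 R^{2}\right) = R R - \left(-2 + R + 5 R^{2}\right) = R^{2} - \left(-2 + R + 5 R^{2}\right) = 2 - R - 4 R^{2}$)
$- c{\left(141 \right)} = - (2 - 141 - 4 \cdot 141^{2}) = - (2 - 141 - 79524) = \left(-1\right) \left(-79663\right) = 79663$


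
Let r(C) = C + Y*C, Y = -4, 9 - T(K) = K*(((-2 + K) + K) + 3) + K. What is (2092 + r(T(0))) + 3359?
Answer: 5424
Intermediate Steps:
T(K) = 9 - K - K*(1 + 2*K) (T(K) = 9 - (K*(((-2 + K) + K) + 3) + K) = 9 - (K*((-2 + 2*K) + 3) + K) = 9 - (K*(1 + 2*K) + K) = 9 - (K + K*(1 + 2*K)) = 9 + (-K - K*(1 + 2*K)) = 9 - K - K*(1 + 2*K))
r(C) = -3*C (r(C) = C - 4*C = -3*C)
(2092 + r(T(0))) + 3359 = (2092 - 3*(9 - 2*0 - 2*0²)) + 3359 = (2092 - 3*(9 + 0 - 2*0)) + 3359 = (2092 - 3*(9 + 0 + 0)) + 3359 = (2092 - 3*9) + 3359 = (2092 - 27) + 3359 = 2065 + 3359 = 5424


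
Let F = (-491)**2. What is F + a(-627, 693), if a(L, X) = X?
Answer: 241774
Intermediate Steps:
F = 241081
F + a(-627, 693) = 241081 + 693 = 241774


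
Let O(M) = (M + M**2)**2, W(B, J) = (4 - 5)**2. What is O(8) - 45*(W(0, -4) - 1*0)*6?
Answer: 4914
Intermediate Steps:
W(B, J) = 1 (W(B, J) = (-1)**2 = 1)
O(8) - 45*(W(0, -4) - 1*0)*6 = 8**2*(1 + 8)**2 - 45*(1 - 1*0)*6 = 64*9**2 - 45*(1 + 0)*6 = 64*81 - 45*6 = 5184 - 45*6 = 5184 - 270 = 4914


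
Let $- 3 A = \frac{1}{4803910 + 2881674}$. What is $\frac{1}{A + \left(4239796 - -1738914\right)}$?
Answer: $\frac{23056752}{137849633749919} \approx 1.6726 \cdot 10^{-7}$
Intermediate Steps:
$A = - \frac{1}{23056752}$ ($A = - \frac{1}{3 \left(4803910 + 2881674\right)} = - \frac{1}{3 \cdot 7685584} = \left(- \frac{1}{3}\right) \frac{1}{7685584} = - \frac{1}{23056752} \approx -4.3371 \cdot 10^{-8}$)
$\frac{1}{A + \left(4239796 - -1738914\right)} = \frac{1}{- \frac{1}{23056752} + \left(4239796 - -1738914\right)} = \frac{1}{- \frac{1}{23056752} + \left(4239796 + 1738914\right)} = \frac{1}{- \frac{1}{23056752} + 5978710} = \frac{1}{\frac{137849633749919}{23056752}} = \frac{23056752}{137849633749919}$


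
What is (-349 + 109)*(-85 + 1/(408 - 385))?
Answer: 468960/23 ≈ 20390.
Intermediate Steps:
(-349 + 109)*(-85 + 1/(408 - 385)) = -240*(-85 + 1/23) = -240*(-1954/23) = 468960/23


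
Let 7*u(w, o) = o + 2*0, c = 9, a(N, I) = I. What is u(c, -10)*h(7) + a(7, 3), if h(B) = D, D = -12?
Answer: 141/7 ≈ 20.143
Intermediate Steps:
h(B) = -12
u(w, o) = o/7 (u(w, o) = (o + 2*0)/7 = (o + 0)/7 = o/7)
u(c, -10)*h(7) + a(7, 3) = ((⅐)*(-10))*(-12) + 3 = -10/7*(-12) + 3 = 120/7 + 3 = 141/7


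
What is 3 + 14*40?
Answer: 563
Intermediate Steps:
3 + 14*40 = 3 + 560 = 563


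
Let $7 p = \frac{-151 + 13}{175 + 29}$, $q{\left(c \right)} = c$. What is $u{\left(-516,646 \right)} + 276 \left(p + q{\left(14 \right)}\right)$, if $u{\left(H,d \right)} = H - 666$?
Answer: $\frac{315984}{119} \approx 2655.3$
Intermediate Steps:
$u{\left(H,d \right)} = -666 + H$
$p = - \frac{23}{238}$ ($p = \frac{\left(-151 + 13\right) \frac{1}{175 + 29}}{7} = \frac{\left(-138\right) \frac{1}{204}}{7} = \frac{1}{7} \left(- \frac{23}{34}\right) = - \frac{23}{238} \approx -0.096639$)
$u{\left(-516,646 \right)} + 276 \left(p + q{\left(14 \right)}\right) = \left(-666 - 516\right) + 276 \left(- \frac{23}{238} + 14\right) = -1182 + 276 \cdot \frac{3309}{238} = -1182 + \frac{456642}{119} = \frac{315984}{119}$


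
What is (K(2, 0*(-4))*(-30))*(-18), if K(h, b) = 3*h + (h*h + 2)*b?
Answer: 3240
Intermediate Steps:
K(h, b) = 3*h + b*(2 + h²) (K(h, b) = 3*h + (h² + 2)*b = 3*h + (2 + h²)*b = 3*h + b*(2 + h²))
(K(2, 0*(-4))*(-30))*(-18) = ((2*(0*(-4)) + 3*2 + (0*(-4))*2²)*(-30))*(-18) = ((2*0 + 6 + 0*4)*(-30))*(-18) = ((0 + 6 + 0)*(-30))*(-18) = (6*(-30))*(-18) = -180*(-18) = 3240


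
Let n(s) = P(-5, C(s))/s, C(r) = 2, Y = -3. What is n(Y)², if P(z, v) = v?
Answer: 4/9 ≈ 0.44444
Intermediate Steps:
n(s) = 2/s
n(Y)² = (2/(-3))² = (2*(-⅓))² = (-⅔)² = 4/9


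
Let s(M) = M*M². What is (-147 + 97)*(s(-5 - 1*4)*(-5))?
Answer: -182250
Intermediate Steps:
s(M) = M³
(-147 + 97)*(s(-5 - 1*4)*(-5)) = (-147 + 97)*((-5 - 1*4)³*(-5)) = -50*(-5 - 4)³*(-5) = -50*(-9)³*(-5) = -(-36450)*(-5) = -50*3645 = -182250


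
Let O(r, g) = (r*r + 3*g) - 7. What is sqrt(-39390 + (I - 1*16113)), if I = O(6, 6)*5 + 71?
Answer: 3*I*sqrt(6133) ≈ 234.94*I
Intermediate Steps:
O(r, g) = -7 + r**2 + 3*g (O(r, g) = (r**2 + 3*g) - 7 = -7 + r**2 + 3*g)
I = 306 (I = (-7 + 6**2 + 3*6)*5 + 71 = (-7 + 36 + 18)*5 + 71 = 47*5 + 71 = 235 + 71 = 306)
sqrt(-39390 + (I - 1*16113)) = sqrt(-39390 + (306 - 1*16113)) = sqrt(-39390 + (306 - 16113)) = sqrt(-39390 - 15807) = sqrt(-55197) = 3*I*sqrt(6133)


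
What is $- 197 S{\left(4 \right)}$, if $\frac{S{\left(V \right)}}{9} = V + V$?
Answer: $-14184$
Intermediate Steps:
$S{\left(V \right)} = 18 V$ ($S{\left(V \right)} = 9 \left(V + V\right) = 9 \cdot 2 V = 18 V$)
$- 197 S{\left(4 \right)} = - 197 \cdot 18 \cdot 4 = \left(-197\right) 72 = -14184$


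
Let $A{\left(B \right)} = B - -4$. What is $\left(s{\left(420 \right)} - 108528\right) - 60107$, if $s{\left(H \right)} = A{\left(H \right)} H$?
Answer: $9445$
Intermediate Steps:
$A{\left(B \right)} = 4 + B$ ($A{\left(B \right)} = B + 4 = 4 + B$)
$s{\left(H \right)} = H \left(4 + H\right)$ ($s{\left(H \right)} = \left(4 + H\right) H = H \left(4 + H\right)$)
$\left(s{\left(420 \right)} - 108528\right) - 60107 = \left(420 \left(4 + 420\right) - 108528\right) - 60107 = \left(420 \cdot 424 - 108528\right) - 60107 = \left(178080 - 108528\right) - 60107 = 69552 - 60107 = 9445$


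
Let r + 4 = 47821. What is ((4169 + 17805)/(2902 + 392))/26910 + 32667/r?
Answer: 2332289789/3412699290 ≈ 0.68341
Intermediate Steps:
r = 47817 (r = -4 + 47821 = 47817)
((4169 + 17805)/(2902 + 392))/26910 + 32667/r = ((4169 + 17805)/(2902 + 392))/26910 + 32667/47817 = (21974/3294)*(1/26910) + 32667*(1/47817) = (21974*(1/3294))*(1/26910) + 10889/15939 = (10987/1647)*(1/26910) + 10889/15939 = 10987/44320770 + 10889/15939 = 2332289789/3412699290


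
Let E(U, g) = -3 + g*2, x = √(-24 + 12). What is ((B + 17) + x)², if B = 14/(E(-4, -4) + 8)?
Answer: 1261/9 + 148*I*√3/3 ≈ 140.11 + 85.448*I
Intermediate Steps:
x = 2*I*√3 (x = √(-12) = 2*I*√3 ≈ 3.4641*I)
E(U, g) = -3 + 2*g
B = -14/3 (B = 14/((-3 + 2*(-4)) + 8) = 14/((-3 - 8) + 8) = 14/(-11 + 8) = 14/(-3) = 14*(-⅓) = -14/3 ≈ -4.6667)
((B + 17) + x)² = ((-14/3 + 17) + 2*I*√3)² = (37/3 + 2*I*√3)²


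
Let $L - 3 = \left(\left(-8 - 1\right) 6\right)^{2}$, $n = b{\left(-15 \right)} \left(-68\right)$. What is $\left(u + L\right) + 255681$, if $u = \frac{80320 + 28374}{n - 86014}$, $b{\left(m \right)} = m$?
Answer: $\frac{10989669853}{42497} \approx 2.586 \cdot 10^{5}$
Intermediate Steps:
$n = 1020$ ($n = \left(-15\right) \left(-68\right) = 1020$)
$u = - \frac{54347}{42497}$ ($u = \frac{80320 + 28374}{1020 - 86014} = \frac{108694}{-84994} = 108694 \left(- \frac{1}{84994}\right) = - \frac{54347}{42497} \approx -1.2788$)
$L = 2919$ ($L = 3 + \left(\left(-8 - 1\right) 6\right)^{2} = 3 + \left(\left(-9\right) 6\right)^{2} = 3 + \left(-54\right)^{2} = 3 + 2916 = 2919$)
$\left(u + L\right) + 255681 = \left(- \frac{54347}{42497} + 2919\right) + 255681 = \frac{123994396}{42497} + 255681 = \frac{10989669853}{42497}$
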